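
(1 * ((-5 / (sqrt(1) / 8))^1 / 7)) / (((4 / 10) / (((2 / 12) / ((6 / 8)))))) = -200 / 63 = -3.17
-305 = -305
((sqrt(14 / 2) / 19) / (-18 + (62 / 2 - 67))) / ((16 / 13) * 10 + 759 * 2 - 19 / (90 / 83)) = -65 * sqrt(7) / 100887663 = -0.00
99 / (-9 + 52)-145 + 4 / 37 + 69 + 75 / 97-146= -33769274 / 154327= -218.82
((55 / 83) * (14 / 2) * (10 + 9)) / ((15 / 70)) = 102410 / 249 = 411.29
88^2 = 7744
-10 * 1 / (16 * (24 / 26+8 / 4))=-65 / 304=-0.21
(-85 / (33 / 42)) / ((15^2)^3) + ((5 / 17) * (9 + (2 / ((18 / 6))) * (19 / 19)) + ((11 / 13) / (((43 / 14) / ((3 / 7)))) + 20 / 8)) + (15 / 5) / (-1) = 2.46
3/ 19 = 0.16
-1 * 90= -90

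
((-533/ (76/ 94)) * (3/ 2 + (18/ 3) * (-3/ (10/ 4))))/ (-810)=-25051/ 5400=-4.64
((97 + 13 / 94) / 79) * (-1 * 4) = -18262 / 3713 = -4.92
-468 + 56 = -412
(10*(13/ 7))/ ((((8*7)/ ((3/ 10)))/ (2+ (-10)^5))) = -1949961/ 196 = -9948.78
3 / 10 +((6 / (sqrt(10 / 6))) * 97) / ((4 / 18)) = 3 / 10 +2619 * sqrt(15) / 5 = 2028.97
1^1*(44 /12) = 11 /3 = 3.67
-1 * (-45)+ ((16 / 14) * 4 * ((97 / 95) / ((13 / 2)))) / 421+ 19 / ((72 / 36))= 396722821 / 7279090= 54.50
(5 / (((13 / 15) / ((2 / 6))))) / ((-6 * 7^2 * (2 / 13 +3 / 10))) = -125 / 8673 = -0.01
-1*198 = -198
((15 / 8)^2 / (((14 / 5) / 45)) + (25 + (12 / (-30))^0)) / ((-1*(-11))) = 73921 / 9856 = 7.50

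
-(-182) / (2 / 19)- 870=859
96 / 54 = 16 / 9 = 1.78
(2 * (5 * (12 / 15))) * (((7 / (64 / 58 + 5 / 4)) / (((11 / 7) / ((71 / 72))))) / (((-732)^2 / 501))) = 0.01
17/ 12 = 1.42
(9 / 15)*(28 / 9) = 28 / 15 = 1.87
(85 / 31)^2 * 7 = 50575 / 961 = 52.63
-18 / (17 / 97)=-1746 / 17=-102.71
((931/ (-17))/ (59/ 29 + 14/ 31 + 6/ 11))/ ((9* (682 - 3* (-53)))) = -317471/ 133016823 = -0.00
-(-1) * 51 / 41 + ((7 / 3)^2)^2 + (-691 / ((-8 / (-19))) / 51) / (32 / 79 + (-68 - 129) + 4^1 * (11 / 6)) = 629162431471 / 20259029880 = 31.06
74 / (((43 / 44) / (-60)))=-195360 / 43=-4543.26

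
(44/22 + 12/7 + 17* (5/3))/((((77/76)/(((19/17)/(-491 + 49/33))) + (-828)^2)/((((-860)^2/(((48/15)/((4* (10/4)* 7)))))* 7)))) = 7861351697500/1484013781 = 5297.36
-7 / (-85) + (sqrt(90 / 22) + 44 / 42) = 2017 / 1785 + 3 * sqrt(55) / 11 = 3.15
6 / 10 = 3 / 5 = 0.60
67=67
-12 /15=-4 /5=-0.80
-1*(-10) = 10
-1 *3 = -3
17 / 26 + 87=2279 / 26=87.65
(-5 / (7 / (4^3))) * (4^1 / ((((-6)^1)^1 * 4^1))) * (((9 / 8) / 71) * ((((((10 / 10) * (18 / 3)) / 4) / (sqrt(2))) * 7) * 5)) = 4.48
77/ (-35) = -11/ 5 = -2.20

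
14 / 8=1.75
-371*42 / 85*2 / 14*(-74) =164724 / 85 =1937.93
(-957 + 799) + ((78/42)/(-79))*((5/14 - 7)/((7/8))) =-4276490/27097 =-157.82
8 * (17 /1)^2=2312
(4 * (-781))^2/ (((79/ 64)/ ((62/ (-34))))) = -19362601984/ 1343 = -14417425.16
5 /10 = 1 /2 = 0.50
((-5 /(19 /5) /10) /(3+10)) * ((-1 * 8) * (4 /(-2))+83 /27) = -2575 /13338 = -0.19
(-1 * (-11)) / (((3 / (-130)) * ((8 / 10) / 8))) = -14300 / 3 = -4766.67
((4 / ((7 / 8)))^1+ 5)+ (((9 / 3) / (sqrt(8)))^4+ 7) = 7991 / 448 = 17.84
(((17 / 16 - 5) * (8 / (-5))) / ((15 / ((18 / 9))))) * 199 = 4179 / 25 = 167.16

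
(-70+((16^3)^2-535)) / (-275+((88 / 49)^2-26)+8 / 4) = -40280643011 / 710155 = -56720.92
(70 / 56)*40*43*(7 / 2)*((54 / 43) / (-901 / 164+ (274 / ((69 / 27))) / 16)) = 10184400 / 1301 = 7828.13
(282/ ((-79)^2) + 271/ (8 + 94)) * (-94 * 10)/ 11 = -808435250/ 3501201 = -230.90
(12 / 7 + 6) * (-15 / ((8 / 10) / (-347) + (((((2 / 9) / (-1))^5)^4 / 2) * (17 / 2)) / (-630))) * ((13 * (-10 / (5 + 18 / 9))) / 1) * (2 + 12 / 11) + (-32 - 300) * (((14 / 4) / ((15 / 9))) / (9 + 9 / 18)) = -2881171.26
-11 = -11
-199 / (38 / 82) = -8159 / 19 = -429.42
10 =10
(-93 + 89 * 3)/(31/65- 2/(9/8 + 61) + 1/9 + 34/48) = 137.64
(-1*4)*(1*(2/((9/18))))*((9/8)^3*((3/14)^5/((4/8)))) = -177147/8605184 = -0.02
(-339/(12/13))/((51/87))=-42601/68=-626.49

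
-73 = -73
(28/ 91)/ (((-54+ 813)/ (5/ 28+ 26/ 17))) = 271/ 391391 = 0.00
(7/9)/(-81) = -7/729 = -0.01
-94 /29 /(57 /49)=-4606 /1653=-2.79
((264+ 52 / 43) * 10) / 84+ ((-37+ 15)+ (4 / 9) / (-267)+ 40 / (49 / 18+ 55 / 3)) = 3144458720 / 274131837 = 11.47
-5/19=-0.26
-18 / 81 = -2 / 9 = -0.22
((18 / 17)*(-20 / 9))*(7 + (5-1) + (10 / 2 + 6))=-880 / 17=-51.76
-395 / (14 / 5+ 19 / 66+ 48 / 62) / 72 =-673475 / 474108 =-1.42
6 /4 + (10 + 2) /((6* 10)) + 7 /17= 359 /170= 2.11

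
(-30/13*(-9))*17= 4590/13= 353.08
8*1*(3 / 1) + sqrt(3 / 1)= 25.73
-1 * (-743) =743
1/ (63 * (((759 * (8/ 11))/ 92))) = 1/ 378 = 0.00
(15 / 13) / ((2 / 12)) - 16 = -9.08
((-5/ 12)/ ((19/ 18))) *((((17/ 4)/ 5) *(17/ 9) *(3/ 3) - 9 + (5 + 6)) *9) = -1947/ 152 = -12.81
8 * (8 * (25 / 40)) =40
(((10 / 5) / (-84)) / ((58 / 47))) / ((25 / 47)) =-0.04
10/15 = 2/3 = 0.67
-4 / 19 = -0.21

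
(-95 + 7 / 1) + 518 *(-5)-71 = -2749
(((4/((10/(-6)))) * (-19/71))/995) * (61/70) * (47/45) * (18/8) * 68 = 5556246/61814375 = 0.09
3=3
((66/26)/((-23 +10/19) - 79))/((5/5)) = -627/25064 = -0.03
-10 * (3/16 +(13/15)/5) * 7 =-25.26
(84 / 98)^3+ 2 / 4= 775 / 686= 1.13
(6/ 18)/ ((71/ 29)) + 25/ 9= 1862/ 639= 2.91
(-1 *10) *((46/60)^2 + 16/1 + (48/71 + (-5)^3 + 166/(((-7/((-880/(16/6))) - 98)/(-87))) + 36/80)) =-41438395931/103303935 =-401.13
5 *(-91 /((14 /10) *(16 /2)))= -325 /8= -40.62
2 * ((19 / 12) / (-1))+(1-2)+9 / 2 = 1 / 3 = 0.33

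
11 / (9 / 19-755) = -209 / 14336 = -0.01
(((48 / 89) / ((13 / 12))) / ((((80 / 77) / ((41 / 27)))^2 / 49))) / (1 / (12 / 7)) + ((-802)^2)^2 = 413711385705.33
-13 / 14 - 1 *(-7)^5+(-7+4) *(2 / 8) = 470549 / 28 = 16805.32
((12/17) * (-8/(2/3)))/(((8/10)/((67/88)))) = -8.06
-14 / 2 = -7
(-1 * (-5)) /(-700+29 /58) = -10 /1399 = -0.01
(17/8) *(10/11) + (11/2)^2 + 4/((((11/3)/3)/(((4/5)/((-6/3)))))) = 1698/55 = 30.87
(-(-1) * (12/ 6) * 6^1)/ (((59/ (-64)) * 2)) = -384/ 59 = -6.51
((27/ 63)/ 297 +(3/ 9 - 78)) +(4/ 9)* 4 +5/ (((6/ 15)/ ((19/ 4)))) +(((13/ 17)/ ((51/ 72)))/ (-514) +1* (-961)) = -134170229227/ 137256504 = -977.51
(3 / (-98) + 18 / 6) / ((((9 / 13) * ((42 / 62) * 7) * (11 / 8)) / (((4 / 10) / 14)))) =156364 / 8319465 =0.02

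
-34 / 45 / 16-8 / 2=-1457 / 360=-4.05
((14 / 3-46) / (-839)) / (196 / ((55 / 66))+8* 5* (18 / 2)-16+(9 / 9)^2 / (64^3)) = 162529280 / 1910828445993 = 0.00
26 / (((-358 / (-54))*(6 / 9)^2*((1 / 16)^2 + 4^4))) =404352 / 11731123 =0.03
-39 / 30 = -13 / 10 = -1.30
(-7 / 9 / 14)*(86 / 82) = -43 / 738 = -0.06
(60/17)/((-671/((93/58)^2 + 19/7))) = -1866885/67153009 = -0.03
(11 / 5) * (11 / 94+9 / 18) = 1.36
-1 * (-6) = 6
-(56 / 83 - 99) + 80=14801 / 83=178.33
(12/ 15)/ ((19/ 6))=24/ 95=0.25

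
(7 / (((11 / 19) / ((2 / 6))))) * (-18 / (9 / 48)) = -4256 / 11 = -386.91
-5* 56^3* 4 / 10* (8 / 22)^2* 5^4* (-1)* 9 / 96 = 329280000 / 121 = 2721322.31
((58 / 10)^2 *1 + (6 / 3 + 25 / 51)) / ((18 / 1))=23033 / 11475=2.01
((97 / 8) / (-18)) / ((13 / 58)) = -2813 / 936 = -3.01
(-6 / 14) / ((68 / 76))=-57 / 119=-0.48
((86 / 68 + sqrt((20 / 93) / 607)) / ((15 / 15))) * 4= 5.13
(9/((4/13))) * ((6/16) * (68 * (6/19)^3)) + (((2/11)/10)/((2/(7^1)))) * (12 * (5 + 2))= 10877541/377245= 28.83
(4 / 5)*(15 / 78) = 2 / 13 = 0.15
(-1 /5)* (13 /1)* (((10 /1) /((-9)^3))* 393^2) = 446186 /81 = 5508.47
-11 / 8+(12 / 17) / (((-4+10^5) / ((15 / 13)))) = -20257403 / 14732744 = -1.37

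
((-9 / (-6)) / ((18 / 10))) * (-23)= -115 / 6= -19.17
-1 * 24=-24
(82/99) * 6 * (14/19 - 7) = -19516/627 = -31.13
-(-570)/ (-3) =-190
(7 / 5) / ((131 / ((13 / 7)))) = 13 / 655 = 0.02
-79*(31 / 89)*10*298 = -7298020 / 89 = -82000.22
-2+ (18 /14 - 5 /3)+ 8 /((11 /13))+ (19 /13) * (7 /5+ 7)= 290548 /15015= 19.35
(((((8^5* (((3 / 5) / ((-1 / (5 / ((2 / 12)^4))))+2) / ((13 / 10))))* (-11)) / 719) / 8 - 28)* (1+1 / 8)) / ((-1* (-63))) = 437653611 / 130858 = 3344.49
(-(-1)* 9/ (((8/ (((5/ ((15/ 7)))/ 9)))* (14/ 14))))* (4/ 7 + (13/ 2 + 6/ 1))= 61/ 16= 3.81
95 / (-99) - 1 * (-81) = 7924 / 99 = 80.04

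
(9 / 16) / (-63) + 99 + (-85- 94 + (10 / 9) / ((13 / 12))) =-344999 / 4368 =-78.98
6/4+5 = 13/2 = 6.50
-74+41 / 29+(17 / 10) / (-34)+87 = 8331 / 580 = 14.36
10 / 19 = 0.53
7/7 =1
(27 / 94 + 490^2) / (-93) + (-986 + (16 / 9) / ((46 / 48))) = -238991635 / 67022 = -3565.87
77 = 77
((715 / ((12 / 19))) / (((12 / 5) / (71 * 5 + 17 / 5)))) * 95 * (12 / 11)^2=210246400 / 11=19113309.09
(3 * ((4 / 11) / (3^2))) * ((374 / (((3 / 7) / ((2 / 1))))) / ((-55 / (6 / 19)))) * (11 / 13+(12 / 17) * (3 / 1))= -29344 / 8151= -3.60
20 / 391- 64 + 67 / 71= -1749087 / 27761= -63.01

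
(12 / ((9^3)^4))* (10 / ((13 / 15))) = 200 / 407953774917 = 0.00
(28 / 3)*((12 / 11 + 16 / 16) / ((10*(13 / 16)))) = 5152 / 2145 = 2.40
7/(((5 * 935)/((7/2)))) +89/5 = 166479/9350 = 17.81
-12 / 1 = -12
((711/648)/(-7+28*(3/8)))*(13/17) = 1027/4284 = 0.24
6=6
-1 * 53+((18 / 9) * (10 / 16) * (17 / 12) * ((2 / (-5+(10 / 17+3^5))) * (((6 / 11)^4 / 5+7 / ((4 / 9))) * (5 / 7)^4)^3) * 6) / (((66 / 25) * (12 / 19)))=-65236630368265433855481562874053 / 1323085869258019667992332517376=-49.31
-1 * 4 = -4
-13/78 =-1/6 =-0.17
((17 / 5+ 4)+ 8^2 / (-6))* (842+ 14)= -41944 / 15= -2796.27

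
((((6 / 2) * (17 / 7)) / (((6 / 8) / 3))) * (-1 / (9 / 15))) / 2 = -170 / 7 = -24.29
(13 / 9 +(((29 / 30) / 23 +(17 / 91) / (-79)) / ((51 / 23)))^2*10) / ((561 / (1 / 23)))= 17513851277731 / 156102740010887670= 0.00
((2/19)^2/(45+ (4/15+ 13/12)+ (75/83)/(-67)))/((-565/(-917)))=11655856/30032663253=0.00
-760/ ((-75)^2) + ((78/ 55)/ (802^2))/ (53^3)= -80053923666313/ 592504369305750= -0.14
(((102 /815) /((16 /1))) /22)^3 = 132651 /2951282819584000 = 0.00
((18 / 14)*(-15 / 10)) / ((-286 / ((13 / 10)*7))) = 27 / 440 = 0.06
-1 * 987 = -987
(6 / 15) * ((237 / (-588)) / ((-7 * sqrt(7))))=79 * sqrt(7) / 24010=0.01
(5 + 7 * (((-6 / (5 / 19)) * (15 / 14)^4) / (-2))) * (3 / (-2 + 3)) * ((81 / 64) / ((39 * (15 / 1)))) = 251127 / 351232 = 0.71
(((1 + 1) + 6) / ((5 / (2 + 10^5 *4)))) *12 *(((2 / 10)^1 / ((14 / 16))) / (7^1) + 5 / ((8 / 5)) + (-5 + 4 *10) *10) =3322523812536 / 1225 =2712264336.76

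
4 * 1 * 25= 100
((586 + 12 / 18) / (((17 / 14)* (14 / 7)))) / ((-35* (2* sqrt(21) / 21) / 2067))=-121264* sqrt(21) / 17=-32688.32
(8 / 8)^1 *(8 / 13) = 8 / 13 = 0.62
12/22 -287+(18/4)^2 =-11713/44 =-266.20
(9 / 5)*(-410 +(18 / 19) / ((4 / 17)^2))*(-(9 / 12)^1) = 1612413 / 3040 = 530.40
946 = 946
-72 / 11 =-6.55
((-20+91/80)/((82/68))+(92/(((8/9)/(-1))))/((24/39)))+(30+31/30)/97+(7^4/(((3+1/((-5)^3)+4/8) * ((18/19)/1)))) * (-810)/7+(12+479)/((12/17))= -79670335903/954480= -83469.89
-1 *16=-16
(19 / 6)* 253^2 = 1216171 / 6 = 202695.17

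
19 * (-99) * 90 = -169290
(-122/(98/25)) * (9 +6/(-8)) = -50325/196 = -256.76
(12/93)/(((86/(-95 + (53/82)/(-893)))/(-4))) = 27826092/48805129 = 0.57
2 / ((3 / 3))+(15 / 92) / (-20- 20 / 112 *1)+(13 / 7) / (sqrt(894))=13 *sqrt(894) / 6258+5177 / 2599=2.05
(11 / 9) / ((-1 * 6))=-11 / 54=-0.20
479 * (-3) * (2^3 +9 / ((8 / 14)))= -136515 / 4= -34128.75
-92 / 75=-1.23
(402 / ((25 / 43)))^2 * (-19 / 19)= -298805796 / 625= -478089.27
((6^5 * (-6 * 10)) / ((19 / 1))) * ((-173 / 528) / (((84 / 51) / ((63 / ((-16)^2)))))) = 32159835 / 26752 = 1202.15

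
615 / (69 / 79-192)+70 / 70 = -11162 / 5033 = -2.22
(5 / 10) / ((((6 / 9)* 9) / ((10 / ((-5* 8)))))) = -1 / 48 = -0.02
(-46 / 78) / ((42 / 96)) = -1.35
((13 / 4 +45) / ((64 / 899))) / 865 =173507 / 221440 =0.78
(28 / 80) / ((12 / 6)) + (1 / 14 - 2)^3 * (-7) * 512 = 50388823 / 1960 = 25708.58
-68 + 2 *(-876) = -1820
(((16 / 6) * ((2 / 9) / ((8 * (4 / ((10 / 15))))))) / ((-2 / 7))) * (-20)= 70 / 81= 0.86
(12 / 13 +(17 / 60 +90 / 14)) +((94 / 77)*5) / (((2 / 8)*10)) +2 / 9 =1855631 / 180180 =10.30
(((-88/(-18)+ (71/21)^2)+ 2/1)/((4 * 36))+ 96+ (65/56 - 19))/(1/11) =18229189/21168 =861.17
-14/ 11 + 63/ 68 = -259/ 748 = -0.35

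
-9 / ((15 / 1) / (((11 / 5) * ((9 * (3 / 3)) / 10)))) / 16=-297 / 4000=-0.07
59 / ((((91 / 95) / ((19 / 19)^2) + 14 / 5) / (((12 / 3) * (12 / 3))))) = 89680 / 357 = 251.20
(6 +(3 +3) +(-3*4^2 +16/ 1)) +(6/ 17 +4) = -266/ 17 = -15.65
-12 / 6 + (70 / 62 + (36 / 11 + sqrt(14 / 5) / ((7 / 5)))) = sqrt(70) / 7 + 819 / 341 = 3.60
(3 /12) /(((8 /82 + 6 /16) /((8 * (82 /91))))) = 53792 /14105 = 3.81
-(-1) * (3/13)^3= 27/2197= 0.01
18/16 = 1.12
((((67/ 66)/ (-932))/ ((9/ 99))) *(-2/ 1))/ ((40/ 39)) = 871/ 37280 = 0.02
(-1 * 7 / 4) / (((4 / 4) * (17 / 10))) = -35 / 34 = -1.03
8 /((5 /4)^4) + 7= 6423 /625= 10.28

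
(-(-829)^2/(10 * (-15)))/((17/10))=2695.06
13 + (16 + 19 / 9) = 280 / 9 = 31.11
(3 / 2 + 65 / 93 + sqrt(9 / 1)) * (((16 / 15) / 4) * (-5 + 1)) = -5.55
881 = 881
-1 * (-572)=572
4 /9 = 0.44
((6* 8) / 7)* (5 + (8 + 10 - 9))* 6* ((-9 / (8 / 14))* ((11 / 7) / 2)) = -7128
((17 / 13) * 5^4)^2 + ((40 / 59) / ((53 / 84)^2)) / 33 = 205804253790145 / 308093929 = 667991.92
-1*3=-3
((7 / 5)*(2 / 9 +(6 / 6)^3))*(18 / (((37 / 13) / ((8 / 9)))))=16016 / 1665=9.62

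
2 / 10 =1 / 5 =0.20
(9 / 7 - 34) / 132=-229 / 924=-0.25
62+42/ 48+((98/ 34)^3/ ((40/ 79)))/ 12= 157568611/ 2358240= 66.82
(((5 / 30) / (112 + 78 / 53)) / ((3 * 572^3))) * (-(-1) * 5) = 265 / 20259280394496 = 0.00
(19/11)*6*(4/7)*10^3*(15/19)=360000/77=4675.32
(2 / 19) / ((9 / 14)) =28 / 171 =0.16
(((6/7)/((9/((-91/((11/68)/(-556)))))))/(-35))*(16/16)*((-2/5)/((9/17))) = 33422272/51975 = 643.05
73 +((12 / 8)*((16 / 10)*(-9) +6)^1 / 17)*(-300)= 5021 / 17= 295.35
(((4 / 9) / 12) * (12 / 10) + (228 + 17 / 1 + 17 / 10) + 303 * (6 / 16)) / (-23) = -129733 / 8280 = -15.67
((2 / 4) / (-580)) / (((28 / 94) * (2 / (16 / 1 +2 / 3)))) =-235 / 9744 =-0.02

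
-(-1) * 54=54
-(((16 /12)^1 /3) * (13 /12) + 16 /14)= -307 /189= -1.62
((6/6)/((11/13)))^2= 169/121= 1.40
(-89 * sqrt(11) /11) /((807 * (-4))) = 89 * sqrt(11) /35508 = 0.01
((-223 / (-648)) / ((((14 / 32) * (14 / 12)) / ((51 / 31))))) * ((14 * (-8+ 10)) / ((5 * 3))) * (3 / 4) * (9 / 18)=7582 / 9765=0.78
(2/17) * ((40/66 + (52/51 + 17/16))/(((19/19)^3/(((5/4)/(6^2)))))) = 13405/1220736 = 0.01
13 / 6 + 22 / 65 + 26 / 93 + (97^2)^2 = 88529283.78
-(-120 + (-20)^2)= -280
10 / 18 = 5 / 9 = 0.56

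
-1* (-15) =15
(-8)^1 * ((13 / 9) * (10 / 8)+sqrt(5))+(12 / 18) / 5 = -8 * sqrt(5) - 644 / 45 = -32.20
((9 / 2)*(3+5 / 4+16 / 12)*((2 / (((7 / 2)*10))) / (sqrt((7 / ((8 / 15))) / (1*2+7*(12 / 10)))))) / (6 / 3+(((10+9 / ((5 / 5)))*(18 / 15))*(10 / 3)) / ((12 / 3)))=67*sqrt(546) / 25725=0.06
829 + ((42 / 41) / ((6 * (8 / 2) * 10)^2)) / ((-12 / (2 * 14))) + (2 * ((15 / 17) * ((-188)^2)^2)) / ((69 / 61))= 1948878028.39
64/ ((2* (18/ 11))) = 176/ 9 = 19.56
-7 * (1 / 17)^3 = -7 / 4913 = -0.00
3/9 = 1/3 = 0.33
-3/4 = -0.75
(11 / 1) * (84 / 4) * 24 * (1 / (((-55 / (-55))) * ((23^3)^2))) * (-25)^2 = 3465000 / 148035889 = 0.02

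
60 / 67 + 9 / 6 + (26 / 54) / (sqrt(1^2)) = 10409 / 3618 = 2.88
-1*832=-832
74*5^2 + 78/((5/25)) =2240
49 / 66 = 0.74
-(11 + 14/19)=-223/19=-11.74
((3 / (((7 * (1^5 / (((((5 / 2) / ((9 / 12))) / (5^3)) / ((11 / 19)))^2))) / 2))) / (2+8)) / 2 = 722 / 7940625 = 0.00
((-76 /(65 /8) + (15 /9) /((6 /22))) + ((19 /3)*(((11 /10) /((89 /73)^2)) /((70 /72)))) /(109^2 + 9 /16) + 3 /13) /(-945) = 92851514783798 /29135955942331875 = 0.00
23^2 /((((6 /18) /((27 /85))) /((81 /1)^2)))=281132289 /85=3307438.69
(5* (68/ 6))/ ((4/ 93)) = 2635/ 2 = 1317.50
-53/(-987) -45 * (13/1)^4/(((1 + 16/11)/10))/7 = -246100599/329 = -748026.14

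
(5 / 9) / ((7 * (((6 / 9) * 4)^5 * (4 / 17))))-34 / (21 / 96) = -142604041 / 917504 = -155.43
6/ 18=1/ 3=0.33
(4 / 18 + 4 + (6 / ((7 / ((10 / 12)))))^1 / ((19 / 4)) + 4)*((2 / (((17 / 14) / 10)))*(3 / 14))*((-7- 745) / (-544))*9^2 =3308.77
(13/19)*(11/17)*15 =2145/323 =6.64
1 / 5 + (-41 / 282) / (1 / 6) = -158 / 235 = -0.67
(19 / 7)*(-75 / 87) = -475 / 203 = -2.34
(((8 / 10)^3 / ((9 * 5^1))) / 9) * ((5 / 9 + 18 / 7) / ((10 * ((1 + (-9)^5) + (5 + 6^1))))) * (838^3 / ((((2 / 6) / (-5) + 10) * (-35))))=3709780895488 / 327312750909375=0.01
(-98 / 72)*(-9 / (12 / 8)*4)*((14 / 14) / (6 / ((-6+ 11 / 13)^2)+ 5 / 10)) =17956 / 399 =45.00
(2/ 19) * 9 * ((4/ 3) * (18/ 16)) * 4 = 108/ 19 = 5.68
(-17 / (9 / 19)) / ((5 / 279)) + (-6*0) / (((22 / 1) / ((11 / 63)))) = -10013 / 5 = -2002.60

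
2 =2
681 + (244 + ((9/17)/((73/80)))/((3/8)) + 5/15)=3450776/3723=926.88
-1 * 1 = -1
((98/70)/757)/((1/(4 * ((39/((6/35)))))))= 1274/757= 1.68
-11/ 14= -0.79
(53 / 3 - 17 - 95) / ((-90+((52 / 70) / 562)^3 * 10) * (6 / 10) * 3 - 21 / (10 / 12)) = 269221368978625 / 534256963903962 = 0.50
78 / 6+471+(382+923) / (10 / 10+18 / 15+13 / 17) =25877 / 28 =924.18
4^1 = 4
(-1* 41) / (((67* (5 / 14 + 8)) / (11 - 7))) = -2296 / 7839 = -0.29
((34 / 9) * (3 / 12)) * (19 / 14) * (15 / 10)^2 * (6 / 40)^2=0.06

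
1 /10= 0.10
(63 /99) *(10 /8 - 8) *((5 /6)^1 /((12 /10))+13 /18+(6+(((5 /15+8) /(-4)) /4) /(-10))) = -45171 /1408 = -32.08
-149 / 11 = -13.55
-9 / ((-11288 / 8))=9 / 1411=0.01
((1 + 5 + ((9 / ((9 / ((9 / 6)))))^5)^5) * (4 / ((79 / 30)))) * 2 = 12712349040525 / 165675008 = 76730.64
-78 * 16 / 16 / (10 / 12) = -468 / 5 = -93.60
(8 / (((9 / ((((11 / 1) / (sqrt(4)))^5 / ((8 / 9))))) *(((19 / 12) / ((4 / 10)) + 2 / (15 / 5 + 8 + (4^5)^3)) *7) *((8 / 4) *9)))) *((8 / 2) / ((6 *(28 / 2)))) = 5240218068745 / 10905312532968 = 0.48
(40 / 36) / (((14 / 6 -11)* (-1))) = 5 / 39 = 0.13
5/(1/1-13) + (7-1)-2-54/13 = -89/156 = -0.57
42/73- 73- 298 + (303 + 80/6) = -11846/219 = -54.09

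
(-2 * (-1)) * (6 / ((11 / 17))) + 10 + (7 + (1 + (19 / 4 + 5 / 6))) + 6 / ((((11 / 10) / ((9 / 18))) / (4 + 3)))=8081 / 132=61.22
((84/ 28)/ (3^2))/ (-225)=-1/ 675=-0.00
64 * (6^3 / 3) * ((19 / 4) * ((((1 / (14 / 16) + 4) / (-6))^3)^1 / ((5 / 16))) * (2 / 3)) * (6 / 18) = -16809984 / 1715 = -9801.74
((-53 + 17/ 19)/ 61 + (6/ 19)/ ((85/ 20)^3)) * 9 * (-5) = 217820070/ 5694167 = 38.25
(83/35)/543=83/19005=0.00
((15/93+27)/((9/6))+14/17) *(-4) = -119720/1581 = -75.72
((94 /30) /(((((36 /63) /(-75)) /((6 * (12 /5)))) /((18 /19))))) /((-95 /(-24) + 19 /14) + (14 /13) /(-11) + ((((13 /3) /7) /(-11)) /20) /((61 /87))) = -15940061280 /14812799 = -1076.10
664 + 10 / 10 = 665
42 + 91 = 133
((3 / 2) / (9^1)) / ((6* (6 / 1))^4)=1 / 10077696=0.00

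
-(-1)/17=1/17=0.06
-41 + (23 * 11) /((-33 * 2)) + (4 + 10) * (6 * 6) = 459.17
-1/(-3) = 1/3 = 0.33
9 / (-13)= -9 / 13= -0.69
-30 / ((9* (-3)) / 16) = 160 / 9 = 17.78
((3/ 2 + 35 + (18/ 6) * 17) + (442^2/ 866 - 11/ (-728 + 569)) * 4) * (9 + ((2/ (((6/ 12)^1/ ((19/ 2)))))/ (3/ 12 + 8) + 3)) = 37356566242/ 2271951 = 16442.51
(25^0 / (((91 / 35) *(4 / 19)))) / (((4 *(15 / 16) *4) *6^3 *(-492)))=-19 / 16578432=-0.00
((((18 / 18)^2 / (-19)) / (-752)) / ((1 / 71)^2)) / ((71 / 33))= 2343 / 14288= 0.16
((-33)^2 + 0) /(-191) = -1089 /191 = -5.70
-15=-15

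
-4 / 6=-2 / 3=-0.67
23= 23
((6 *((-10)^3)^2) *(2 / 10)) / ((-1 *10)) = -120000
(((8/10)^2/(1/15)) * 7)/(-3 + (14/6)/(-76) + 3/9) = -25536/1025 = -24.91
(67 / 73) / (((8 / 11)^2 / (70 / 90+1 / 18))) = 40535 / 28032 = 1.45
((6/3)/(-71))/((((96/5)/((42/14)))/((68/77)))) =-85/21868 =-0.00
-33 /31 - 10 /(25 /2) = -289 /155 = -1.86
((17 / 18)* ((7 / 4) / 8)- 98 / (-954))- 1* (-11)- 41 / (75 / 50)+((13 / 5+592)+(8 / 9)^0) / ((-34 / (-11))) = 458437727 / 2594880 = 176.67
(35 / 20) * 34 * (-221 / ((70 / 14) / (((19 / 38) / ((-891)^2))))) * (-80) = 105196 / 793881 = 0.13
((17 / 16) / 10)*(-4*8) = -17 / 5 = -3.40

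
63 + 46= 109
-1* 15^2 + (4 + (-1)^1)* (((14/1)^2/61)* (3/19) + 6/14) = -1802646/8113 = -222.19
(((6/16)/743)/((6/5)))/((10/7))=7/23776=0.00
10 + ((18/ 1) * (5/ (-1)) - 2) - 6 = -88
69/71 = 0.97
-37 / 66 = -0.56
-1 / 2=-0.50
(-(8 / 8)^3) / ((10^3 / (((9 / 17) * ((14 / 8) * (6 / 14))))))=-27 / 68000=-0.00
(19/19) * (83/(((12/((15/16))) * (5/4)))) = 83/16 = 5.19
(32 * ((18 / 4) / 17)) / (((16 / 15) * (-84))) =-45 / 476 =-0.09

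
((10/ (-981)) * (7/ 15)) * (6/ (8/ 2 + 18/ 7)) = -98/ 22563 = -0.00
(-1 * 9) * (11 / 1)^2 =-1089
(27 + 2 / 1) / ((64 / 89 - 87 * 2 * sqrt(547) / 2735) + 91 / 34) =15.20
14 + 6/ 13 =188/ 13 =14.46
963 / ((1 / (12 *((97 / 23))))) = 1120932 / 23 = 48736.17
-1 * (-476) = 476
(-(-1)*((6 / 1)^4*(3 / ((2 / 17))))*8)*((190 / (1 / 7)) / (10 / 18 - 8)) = -3164676480 / 67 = -47233977.31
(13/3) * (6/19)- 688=-13046/19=-686.63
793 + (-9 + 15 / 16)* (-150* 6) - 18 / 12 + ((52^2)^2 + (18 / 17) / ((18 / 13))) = 497737187 / 68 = 7319664.51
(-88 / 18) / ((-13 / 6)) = 2.26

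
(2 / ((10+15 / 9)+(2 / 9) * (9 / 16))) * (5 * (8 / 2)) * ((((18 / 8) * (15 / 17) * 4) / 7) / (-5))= -25920 / 33677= -0.77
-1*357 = -357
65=65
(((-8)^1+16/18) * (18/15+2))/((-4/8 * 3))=2048/135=15.17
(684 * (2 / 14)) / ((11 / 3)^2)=6156 / 847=7.27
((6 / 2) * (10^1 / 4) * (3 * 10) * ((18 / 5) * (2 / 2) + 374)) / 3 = 28320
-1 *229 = -229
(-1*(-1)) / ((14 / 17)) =1.21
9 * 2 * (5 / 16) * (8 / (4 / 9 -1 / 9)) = 135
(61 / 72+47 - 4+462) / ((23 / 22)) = 400631 / 828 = 483.85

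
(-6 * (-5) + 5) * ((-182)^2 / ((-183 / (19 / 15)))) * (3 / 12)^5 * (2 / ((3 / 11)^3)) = -1465927463 / 1897344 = -772.62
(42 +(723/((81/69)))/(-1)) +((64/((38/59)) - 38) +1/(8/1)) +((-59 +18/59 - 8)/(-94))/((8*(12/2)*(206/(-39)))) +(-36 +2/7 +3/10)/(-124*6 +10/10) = -41647341873157373/81286801807680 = -512.35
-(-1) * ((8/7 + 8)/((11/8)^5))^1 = 2097152/1127357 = 1.86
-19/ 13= -1.46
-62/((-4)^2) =-31/8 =-3.88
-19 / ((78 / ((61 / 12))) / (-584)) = 723.14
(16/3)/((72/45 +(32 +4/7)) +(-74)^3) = -140/10636233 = -0.00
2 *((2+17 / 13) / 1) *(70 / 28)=215 / 13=16.54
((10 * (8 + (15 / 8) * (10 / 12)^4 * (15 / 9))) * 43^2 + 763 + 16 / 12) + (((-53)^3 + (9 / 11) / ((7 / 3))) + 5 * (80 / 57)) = 209929582675 / 7584192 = 27679.89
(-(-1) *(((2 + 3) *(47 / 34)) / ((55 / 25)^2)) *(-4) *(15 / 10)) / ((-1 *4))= 17625 / 8228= 2.14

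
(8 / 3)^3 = 512 / 27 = 18.96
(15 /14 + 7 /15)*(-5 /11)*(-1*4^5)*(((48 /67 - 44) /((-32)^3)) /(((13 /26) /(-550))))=-5854375 /5628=-1040.22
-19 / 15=-1.27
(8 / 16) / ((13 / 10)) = 5 / 13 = 0.38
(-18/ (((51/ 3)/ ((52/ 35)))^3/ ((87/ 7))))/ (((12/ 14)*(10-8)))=-18349344/ 210644875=-0.09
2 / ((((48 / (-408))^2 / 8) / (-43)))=-49708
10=10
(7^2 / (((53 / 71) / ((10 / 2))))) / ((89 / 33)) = 574035 / 4717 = 121.69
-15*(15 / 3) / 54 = -1.39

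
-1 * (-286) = 286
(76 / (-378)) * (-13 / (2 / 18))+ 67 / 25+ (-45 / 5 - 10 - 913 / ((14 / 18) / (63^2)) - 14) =-2445999043 / 525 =-4659045.80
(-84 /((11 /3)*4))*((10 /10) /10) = -63 /110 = -0.57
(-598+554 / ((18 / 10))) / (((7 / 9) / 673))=-1757876 / 7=-251125.14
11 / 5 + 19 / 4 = 139 / 20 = 6.95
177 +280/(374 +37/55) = 3662839/20607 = 177.75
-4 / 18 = -2 / 9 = -0.22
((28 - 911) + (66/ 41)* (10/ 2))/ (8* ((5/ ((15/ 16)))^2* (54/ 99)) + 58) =-1183809/ 246410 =-4.80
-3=-3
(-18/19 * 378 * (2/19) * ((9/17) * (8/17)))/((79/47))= -46049472/8241991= -5.59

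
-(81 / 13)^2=-6561 / 169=-38.82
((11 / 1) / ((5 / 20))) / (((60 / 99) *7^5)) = 363 / 84035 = 0.00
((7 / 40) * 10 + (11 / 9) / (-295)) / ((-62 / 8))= -18541 / 82305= -0.23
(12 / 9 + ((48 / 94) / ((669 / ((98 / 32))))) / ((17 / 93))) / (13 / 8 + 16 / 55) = 316599140 / 450609633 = 0.70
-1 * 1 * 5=-5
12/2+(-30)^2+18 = 924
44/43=1.02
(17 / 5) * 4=13.60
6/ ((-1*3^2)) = -0.67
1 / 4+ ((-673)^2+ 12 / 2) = 452935.25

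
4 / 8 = 1 / 2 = 0.50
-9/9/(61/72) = -72/61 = -1.18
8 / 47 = 0.17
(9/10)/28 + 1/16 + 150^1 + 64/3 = 287999/1680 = 171.43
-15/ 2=-7.50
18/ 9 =2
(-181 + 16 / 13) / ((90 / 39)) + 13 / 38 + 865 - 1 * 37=71292 / 95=750.44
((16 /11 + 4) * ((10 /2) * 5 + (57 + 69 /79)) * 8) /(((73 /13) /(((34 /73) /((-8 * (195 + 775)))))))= -17362644 /449197397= -0.04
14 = 14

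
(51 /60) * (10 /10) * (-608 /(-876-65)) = 0.55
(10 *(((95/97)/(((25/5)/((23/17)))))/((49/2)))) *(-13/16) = -28405/323204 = -0.09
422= 422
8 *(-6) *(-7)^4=-115248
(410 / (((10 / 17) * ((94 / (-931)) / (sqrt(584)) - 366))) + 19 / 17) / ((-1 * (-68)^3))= -226717998738391 / 90612903770164234688 + 1794037 * sqrt(146) / 313539459412332992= -0.00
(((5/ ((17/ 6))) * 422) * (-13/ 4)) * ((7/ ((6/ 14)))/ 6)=-672035/ 102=-6588.58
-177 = -177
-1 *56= -56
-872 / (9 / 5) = -4360 / 9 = -484.44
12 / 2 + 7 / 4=31 / 4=7.75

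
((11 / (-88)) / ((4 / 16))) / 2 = -1 / 4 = -0.25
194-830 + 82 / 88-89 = -724.07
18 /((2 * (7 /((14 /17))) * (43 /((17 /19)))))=18 /817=0.02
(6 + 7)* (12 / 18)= 26 / 3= 8.67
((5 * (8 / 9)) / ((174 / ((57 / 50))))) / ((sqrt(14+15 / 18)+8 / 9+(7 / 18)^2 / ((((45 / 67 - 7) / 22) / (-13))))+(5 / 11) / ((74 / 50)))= 5300067789450720 / 1125541277263127669 - 549971769676032 * sqrt(534) / 5627706386315638345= 0.00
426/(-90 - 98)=-213/94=-2.27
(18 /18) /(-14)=-1 /14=-0.07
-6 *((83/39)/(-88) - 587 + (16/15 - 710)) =22238631/2860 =7775.75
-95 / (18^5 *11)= -95 / 20785248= -0.00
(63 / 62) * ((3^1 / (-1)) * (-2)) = 189 / 31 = 6.10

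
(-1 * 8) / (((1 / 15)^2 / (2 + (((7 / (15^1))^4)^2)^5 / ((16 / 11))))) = -3538346342700873920390790788311215348169343964011 / 982873984083556634868727996945381164550781250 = -3600.00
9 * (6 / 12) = 9 / 2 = 4.50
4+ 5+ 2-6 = 5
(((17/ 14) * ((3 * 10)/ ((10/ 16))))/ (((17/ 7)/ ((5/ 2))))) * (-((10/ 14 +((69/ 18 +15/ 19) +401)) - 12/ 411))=-444200170/ 18221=-24378.47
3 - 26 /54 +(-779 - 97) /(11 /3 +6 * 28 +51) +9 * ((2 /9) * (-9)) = -87545 /4509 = -19.42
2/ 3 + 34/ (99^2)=6568/ 9801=0.67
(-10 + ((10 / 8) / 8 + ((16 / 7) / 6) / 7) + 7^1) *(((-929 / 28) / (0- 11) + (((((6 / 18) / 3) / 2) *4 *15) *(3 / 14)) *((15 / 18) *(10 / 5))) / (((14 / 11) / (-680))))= 4335112795 / 691488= 6269.25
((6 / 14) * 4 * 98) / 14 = 12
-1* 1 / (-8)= 0.12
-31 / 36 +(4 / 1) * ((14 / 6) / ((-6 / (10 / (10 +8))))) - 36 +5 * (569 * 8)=7362017 / 324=22722.27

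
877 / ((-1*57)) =-877 / 57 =-15.39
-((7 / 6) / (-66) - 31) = 12283 / 396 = 31.02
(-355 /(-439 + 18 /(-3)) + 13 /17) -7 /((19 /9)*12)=147891 /114988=1.29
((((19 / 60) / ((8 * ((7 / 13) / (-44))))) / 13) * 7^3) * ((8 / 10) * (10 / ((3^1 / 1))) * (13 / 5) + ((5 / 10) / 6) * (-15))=-3492181 / 7200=-485.03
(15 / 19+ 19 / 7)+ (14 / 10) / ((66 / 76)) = 5.12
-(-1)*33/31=33/31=1.06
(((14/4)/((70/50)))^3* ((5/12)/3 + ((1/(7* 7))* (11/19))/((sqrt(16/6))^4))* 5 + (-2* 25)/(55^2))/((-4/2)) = -5691351779/1038191616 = -5.48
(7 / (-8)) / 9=-7 / 72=-0.10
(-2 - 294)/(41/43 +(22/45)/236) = -67585680/218183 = -309.77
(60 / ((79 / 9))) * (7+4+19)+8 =16832 / 79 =213.06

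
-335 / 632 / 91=-335 / 57512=-0.01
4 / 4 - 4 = -3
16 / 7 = 2.29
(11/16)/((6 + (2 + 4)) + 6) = 11/288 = 0.04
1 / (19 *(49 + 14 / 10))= 5 / 4788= 0.00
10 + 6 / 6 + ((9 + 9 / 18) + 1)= 43 / 2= 21.50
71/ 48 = 1.48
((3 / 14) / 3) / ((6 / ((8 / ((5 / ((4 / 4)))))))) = 2 / 105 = 0.02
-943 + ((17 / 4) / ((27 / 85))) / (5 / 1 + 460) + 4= -9431027 / 10044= -938.97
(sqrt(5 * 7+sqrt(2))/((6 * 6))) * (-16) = -2.68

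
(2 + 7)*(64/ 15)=192/ 5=38.40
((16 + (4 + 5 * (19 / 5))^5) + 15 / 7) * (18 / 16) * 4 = 202745376 / 7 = 28963625.14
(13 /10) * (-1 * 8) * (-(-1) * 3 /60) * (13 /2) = -3.38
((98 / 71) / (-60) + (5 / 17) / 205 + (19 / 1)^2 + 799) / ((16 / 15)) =1722115577 / 1583584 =1087.48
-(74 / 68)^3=-50653 / 39304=-1.29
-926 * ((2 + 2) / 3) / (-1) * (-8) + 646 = -27694 / 3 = -9231.33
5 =5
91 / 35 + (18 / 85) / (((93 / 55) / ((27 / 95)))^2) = 76845959 / 29488285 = 2.61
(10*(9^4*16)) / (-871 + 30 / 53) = -55637280 / 46133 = -1206.02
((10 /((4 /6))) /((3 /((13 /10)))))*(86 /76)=559 /76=7.36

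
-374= -374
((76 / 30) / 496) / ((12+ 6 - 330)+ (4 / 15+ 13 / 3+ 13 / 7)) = -133 / 7956336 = -0.00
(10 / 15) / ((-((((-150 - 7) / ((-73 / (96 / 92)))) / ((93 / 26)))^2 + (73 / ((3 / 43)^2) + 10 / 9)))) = -16254590406 / 365702663584811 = -0.00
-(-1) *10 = 10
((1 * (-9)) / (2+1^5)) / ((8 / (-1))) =3 / 8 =0.38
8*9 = 72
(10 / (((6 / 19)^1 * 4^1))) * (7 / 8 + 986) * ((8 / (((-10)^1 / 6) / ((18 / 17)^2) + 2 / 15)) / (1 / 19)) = -5771442375 / 6577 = -877518.99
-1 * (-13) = 13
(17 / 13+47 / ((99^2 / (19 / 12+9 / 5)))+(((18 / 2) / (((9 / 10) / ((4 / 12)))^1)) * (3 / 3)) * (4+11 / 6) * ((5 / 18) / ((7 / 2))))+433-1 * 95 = 340.87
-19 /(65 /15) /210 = -19 /910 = -0.02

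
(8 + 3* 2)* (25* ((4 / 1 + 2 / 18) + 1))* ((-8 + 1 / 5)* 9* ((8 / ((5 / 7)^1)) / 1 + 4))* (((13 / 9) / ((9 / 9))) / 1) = -2757178.67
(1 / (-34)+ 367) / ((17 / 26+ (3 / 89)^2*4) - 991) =-428264707 / 1155755727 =-0.37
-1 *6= -6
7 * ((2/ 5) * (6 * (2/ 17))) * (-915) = -30744/ 17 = -1808.47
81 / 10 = 8.10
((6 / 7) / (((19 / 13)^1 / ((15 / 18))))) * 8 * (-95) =-2600 / 7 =-371.43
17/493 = 1/29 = 0.03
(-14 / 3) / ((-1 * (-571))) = -14 / 1713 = -0.01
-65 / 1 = -65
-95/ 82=-1.16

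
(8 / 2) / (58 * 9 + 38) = 1 / 140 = 0.01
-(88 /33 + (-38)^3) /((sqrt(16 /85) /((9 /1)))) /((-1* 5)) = -123456* sqrt(85) /5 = -227641.62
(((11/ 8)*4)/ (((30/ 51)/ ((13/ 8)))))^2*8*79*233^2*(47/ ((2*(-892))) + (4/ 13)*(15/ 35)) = 33400134355319017/ 39961600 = 835805732.39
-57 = -57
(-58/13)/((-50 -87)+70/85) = 0.03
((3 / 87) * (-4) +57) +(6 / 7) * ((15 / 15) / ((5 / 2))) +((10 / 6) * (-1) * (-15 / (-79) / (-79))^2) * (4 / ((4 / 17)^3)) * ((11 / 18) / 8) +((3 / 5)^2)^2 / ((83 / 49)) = 18044129059840465681 / 315009559089120000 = 57.28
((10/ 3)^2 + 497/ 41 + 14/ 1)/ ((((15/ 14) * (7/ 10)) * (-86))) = -27478/ 47601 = -0.58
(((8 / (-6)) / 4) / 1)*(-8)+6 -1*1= 23 / 3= 7.67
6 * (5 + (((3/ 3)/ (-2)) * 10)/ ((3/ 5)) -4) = -44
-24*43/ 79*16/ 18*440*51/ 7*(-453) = 9324986880/ 553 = 16862544.09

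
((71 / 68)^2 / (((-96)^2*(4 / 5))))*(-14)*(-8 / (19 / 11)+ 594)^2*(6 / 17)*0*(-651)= 0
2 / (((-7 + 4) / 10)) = -20 / 3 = -6.67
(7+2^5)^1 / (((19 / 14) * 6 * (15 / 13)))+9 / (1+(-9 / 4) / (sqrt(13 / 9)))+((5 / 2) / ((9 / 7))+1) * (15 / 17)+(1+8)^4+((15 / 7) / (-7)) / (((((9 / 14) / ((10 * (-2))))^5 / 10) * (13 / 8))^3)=448182196843406182011883666685173112294368592899 / 253738687696258491381330 - 972 * sqrt(13) / 521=1766314001670525945076091.00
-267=-267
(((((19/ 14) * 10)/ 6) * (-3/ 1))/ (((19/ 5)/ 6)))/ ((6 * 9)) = -25/ 126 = -0.20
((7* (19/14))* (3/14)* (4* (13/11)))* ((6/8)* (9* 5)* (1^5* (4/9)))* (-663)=-95704.48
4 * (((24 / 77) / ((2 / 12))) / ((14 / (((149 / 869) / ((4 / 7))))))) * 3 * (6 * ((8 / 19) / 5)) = 1544832 / 6356735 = 0.24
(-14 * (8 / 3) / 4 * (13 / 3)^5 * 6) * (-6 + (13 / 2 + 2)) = -51981020 / 243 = -213913.66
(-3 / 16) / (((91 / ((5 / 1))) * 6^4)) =-5 / 628992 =-0.00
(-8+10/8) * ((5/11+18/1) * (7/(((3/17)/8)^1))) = -434826/11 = -39529.64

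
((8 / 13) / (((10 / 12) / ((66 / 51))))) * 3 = 3168 / 1105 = 2.87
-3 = -3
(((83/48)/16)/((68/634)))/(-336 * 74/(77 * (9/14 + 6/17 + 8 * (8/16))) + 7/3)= -344121569/21277580800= -0.02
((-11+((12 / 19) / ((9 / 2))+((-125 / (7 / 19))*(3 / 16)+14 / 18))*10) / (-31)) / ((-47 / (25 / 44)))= -152732275 / 613898208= -0.25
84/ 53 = 1.58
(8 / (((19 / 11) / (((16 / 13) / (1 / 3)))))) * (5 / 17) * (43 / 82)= 454080 / 172159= 2.64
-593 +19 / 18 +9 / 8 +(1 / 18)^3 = -1722829 / 2916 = -590.82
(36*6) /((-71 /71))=-216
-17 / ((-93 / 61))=1037 / 93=11.15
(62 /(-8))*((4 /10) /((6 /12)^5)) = -496 /5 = -99.20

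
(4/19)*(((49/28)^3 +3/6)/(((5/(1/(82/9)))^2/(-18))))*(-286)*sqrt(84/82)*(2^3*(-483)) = -11966.95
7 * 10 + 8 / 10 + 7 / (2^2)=1451 / 20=72.55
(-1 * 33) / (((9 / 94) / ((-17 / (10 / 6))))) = 17578 / 5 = 3515.60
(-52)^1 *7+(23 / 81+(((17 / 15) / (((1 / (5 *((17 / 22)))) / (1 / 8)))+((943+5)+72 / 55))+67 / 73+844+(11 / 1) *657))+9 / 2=45075101831 / 5203440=8662.56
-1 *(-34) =34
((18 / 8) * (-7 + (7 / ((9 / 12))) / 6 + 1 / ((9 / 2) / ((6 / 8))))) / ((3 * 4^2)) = -95 / 384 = -0.25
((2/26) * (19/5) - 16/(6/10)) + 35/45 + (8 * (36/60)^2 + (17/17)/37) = -2455577/108225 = -22.69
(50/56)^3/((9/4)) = 15625/49392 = 0.32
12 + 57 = 69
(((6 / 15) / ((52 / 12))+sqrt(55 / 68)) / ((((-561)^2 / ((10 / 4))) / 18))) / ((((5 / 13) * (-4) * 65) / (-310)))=93 / 2272985+31 * sqrt(935) / 2377892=0.00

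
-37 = -37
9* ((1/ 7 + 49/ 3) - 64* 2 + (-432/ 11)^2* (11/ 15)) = 3532674/ 385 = 9175.78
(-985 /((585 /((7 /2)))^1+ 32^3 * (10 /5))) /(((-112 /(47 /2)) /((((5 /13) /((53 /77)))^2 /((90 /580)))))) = 199000214875 /31440186973728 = 0.01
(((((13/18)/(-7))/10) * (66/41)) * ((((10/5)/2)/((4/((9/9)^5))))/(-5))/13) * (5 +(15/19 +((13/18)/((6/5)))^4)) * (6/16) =33669988957/237399881564160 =0.00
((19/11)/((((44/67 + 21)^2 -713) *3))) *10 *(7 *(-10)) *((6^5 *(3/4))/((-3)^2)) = 1611999900/1505977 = 1070.40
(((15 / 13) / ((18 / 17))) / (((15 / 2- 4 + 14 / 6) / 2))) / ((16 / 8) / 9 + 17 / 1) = 306 / 14105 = 0.02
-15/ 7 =-2.14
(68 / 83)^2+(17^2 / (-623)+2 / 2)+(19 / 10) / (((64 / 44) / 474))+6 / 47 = 10013181896037 / 16137344720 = 620.50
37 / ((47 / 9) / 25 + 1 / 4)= 33300 / 413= 80.63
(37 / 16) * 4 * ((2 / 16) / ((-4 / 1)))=-37 / 128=-0.29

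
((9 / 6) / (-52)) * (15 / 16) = -0.03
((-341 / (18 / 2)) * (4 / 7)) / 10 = -2.17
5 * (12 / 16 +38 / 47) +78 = 16129 / 188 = 85.79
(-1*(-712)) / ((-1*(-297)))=712 / 297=2.40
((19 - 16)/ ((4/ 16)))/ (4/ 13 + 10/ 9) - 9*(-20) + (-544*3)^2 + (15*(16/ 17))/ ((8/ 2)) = 2663615.99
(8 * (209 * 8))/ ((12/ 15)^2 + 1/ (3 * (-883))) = 885825600/ 42359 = 20912.34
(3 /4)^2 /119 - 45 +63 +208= 430313 /1904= 226.00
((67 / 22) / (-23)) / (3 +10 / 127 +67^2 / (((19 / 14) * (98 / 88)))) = -1131697 / 25411859902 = -0.00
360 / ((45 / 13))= 104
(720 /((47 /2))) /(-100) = -72 /235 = -0.31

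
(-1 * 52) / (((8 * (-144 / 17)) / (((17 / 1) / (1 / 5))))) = 18785 / 288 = 65.23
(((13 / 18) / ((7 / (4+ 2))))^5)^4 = 19004963774880799438801 / 278218429446951548637196401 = 0.00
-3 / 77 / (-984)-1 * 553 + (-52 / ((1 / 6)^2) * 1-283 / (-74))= -2262520839 / 934472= -2421.18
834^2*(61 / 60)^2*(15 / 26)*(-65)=-26960040.38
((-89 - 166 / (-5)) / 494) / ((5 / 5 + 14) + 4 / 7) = -1953 / 269230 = -0.01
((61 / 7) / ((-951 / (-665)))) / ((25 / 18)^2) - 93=-3559953 / 39625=-89.84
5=5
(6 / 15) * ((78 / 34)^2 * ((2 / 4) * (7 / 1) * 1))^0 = 0.40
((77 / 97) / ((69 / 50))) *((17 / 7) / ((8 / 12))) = 4675 / 2231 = 2.10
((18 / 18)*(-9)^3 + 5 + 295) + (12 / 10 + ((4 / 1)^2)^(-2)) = -547579 / 1280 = -427.80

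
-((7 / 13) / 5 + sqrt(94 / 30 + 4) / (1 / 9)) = -3 * sqrt(1605) / 5 - 7 / 65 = -24.15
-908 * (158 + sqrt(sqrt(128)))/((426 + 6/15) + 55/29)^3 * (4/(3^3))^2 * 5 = -34989434960000/174608454597343983- 442904240000 * 2^(3/4)/174608454597343983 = -0.00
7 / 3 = 2.33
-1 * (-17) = 17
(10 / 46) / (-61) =-5 / 1403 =-0.00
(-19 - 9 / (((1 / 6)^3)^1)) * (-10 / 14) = 9815 / 7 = 1402.14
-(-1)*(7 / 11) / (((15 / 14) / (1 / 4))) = 0.15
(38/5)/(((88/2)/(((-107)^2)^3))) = 28513876685131/110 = 259217060773.92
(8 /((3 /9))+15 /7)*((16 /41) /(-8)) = -366 /287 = -1.28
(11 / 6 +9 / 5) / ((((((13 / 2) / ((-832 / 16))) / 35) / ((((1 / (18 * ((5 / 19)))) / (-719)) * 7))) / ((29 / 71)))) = 5885782 / 6891615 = 0.85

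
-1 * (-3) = 3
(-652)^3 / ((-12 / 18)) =415751712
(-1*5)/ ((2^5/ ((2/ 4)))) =-5/ 64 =-0.08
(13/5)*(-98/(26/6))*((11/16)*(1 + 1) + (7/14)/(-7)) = -76.65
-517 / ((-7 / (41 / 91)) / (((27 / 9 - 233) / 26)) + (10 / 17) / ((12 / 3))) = -7534570 / 27739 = -271.62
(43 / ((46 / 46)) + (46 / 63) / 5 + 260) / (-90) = -95491 / 28350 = -3.37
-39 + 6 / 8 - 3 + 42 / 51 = -2749 / 68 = -40.43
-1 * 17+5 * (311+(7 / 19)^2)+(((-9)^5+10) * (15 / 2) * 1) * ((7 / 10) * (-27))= 12086737645 / 1444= 8370316.93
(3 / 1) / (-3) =-1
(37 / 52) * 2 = 1.42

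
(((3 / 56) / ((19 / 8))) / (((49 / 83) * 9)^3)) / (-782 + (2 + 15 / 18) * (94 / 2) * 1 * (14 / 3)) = -571787 / 610480072755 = -0.00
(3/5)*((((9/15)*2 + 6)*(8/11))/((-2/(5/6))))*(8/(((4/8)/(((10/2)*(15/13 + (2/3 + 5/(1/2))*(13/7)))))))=-2197632/1001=-2195.44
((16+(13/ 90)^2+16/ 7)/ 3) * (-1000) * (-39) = 134937790/ 567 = 237985.52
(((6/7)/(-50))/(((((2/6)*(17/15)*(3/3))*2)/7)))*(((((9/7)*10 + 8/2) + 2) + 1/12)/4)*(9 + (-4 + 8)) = -186147/19040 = -9.78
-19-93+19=-93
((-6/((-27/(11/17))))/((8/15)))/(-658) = -0.00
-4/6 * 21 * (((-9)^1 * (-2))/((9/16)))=-448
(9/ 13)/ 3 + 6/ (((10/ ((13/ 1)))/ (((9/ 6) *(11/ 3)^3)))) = 225029/ 390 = 577.00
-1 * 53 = -53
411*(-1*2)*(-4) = 3288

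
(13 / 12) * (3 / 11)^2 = 39 / 484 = 0.08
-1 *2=-2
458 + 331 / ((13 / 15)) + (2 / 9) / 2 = 98284 / 117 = 840.03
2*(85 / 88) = 85 / 44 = 1.93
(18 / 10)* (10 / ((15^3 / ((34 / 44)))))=17 / 4125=0.00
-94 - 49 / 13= -1271 / 13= -97.77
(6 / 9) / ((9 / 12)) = 8 / 9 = 0.89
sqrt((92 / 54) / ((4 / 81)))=sqrt(138) / 2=5.87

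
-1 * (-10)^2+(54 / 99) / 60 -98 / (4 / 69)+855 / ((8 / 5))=-552691 / 440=-1256.12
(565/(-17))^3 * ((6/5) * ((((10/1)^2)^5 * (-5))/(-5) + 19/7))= -15150418504112256450/34391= -440534398654073.93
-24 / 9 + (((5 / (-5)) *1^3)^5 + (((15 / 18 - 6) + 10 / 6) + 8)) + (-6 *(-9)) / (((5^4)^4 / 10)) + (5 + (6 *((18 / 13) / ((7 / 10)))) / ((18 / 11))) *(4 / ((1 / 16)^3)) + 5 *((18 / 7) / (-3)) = 3344942474365293343 / 16662597656250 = 200745.56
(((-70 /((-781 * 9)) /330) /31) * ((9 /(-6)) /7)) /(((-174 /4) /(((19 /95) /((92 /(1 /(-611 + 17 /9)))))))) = -1 /58428068314440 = -0.00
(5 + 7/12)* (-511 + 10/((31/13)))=-350879/124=-2829.67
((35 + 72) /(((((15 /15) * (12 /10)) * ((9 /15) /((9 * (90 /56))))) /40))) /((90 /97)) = 1297375 /14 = 92669.64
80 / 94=40 / 47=0.85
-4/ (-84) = 1/ 21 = 0.05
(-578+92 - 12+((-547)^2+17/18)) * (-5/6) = -26884075/108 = -248926.62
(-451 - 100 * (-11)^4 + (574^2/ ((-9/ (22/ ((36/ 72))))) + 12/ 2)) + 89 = -3075227.56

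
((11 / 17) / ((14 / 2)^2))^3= 1331 / 578009537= 0.00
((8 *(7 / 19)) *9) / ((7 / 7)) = 504 / 19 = 26.53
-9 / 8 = -1.12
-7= -7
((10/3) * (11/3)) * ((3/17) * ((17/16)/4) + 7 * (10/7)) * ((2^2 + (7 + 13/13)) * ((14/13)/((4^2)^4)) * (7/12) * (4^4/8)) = 1732885/3833856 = 0.45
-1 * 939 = -939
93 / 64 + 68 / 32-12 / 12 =165 / 64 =2.58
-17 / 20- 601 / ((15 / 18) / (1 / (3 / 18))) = -4328.05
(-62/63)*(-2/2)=62/63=0.98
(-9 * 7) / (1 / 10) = -630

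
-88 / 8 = -11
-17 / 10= -1.70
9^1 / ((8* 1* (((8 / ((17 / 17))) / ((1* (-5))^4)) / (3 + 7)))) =28125 / 32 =878.91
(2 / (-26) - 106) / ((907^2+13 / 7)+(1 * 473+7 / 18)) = -0.00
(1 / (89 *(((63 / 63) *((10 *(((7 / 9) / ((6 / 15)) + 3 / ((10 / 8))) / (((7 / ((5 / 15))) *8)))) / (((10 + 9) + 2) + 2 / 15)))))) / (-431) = -159768 / 74991845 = -0.00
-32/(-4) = 8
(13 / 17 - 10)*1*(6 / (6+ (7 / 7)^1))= -942 / 119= -7.92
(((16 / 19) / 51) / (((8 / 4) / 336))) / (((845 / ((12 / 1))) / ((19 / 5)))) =0.15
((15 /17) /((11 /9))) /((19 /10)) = 1350 /3553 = 0.38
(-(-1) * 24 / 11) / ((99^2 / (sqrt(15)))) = 0.00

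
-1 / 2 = -0.50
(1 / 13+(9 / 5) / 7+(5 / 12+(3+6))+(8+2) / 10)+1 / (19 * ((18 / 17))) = 3361313 / 311220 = 10.80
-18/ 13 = -1.38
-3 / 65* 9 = -27 / 65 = -0.42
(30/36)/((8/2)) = 5/24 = 0.21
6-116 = -110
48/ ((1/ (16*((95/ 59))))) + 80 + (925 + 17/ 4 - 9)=527899/ 236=2236.86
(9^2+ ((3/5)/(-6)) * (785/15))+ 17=2783/30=92.77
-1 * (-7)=7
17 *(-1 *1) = -17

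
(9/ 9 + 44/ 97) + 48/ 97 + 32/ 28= 2099/ 679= 3.09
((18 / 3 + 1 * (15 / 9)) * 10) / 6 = 115 / 9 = 12.78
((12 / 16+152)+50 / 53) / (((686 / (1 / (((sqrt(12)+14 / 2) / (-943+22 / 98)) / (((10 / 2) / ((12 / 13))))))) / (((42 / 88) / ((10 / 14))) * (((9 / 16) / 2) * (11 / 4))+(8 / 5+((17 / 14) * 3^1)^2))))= -3147410096100647 / 944986886144+3147410096100647 * sqrt(3) / 3307454101504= -1682.40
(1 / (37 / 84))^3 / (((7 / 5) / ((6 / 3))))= 846720 / 50653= 16.72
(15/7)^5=759375/16807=45.18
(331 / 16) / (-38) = -0.54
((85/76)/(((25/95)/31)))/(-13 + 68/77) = -40579/3732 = -10.87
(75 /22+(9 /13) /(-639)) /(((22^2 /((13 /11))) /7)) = 484421 /8316088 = 0.06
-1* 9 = -9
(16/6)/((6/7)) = 28/9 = 3.11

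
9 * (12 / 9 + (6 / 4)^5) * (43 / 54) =36851 / 576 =63.98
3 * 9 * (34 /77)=918 /77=11.92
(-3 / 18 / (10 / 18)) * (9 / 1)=-27 / 10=-2.70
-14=-14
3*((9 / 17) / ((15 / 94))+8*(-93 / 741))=145722 / 20995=6.94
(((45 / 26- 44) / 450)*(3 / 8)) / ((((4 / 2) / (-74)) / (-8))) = -40663 / 3900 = -10.43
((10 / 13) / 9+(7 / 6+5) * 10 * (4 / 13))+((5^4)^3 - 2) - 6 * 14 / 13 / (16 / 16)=28564454365 / 117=244140635.60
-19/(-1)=19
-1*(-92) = 92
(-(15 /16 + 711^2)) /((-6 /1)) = 2696117 /32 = 84253.66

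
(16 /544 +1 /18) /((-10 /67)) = -871 /1530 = -0.57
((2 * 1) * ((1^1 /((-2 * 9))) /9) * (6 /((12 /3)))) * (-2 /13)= 1 /351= 0.00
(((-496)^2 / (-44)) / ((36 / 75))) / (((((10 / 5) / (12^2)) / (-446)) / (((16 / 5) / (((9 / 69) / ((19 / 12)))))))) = 479490104320 / 33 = 14530003161.21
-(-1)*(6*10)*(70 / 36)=350 / 3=116.67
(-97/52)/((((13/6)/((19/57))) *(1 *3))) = -97/1014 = -0.10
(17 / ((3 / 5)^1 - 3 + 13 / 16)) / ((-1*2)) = 680 / 127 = 5.35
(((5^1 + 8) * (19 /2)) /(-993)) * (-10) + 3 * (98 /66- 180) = -5836178 /10923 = -534.30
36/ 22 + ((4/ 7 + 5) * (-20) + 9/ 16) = -109.23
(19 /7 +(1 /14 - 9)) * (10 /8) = -435 /56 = -7.77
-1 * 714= -714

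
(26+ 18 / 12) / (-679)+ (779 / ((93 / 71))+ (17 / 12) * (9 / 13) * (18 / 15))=2445727223 / 4104555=595.86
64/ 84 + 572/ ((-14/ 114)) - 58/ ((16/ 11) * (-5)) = -3905141/ 840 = -4648.98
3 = 3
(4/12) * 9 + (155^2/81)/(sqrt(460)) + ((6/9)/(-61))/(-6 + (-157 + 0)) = 89489/29829 + 4805 * sqrt(115)/3726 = 16.83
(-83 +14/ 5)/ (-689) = 401/ 3445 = 0.12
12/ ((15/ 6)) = 24/ 5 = 4.80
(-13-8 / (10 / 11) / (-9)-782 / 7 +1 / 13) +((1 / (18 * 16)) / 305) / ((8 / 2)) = -3953861797 / 31973760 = -123.66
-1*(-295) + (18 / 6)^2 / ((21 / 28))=307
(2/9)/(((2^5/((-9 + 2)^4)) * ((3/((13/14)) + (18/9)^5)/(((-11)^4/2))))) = 456989533/131904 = 3464.56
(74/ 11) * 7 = 47.09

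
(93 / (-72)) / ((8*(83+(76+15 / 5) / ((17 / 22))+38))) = -527 / 728640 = -0.00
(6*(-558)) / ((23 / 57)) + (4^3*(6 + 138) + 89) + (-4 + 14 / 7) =23133 / 23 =1005.78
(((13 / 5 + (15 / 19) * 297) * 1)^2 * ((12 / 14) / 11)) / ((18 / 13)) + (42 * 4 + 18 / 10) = 6948121087 / 2084775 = 3332.79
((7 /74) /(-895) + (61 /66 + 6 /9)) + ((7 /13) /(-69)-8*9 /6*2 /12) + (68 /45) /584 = -59308540307 /143114618790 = -0.41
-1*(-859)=859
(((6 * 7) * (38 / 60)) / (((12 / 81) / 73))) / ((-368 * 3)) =-87381 / 7360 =-11.87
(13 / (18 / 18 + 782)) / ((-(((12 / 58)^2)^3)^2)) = -158606626954175777 / 58773123072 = -2698625.13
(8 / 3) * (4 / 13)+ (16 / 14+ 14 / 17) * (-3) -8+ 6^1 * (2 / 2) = -32852 / 4641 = -7.08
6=6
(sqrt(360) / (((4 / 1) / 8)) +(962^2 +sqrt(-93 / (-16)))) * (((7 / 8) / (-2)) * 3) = -4858581 / 4- 63 * sqrt(10) / 4- 21 * sqrt(93) / 64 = -1214698.22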